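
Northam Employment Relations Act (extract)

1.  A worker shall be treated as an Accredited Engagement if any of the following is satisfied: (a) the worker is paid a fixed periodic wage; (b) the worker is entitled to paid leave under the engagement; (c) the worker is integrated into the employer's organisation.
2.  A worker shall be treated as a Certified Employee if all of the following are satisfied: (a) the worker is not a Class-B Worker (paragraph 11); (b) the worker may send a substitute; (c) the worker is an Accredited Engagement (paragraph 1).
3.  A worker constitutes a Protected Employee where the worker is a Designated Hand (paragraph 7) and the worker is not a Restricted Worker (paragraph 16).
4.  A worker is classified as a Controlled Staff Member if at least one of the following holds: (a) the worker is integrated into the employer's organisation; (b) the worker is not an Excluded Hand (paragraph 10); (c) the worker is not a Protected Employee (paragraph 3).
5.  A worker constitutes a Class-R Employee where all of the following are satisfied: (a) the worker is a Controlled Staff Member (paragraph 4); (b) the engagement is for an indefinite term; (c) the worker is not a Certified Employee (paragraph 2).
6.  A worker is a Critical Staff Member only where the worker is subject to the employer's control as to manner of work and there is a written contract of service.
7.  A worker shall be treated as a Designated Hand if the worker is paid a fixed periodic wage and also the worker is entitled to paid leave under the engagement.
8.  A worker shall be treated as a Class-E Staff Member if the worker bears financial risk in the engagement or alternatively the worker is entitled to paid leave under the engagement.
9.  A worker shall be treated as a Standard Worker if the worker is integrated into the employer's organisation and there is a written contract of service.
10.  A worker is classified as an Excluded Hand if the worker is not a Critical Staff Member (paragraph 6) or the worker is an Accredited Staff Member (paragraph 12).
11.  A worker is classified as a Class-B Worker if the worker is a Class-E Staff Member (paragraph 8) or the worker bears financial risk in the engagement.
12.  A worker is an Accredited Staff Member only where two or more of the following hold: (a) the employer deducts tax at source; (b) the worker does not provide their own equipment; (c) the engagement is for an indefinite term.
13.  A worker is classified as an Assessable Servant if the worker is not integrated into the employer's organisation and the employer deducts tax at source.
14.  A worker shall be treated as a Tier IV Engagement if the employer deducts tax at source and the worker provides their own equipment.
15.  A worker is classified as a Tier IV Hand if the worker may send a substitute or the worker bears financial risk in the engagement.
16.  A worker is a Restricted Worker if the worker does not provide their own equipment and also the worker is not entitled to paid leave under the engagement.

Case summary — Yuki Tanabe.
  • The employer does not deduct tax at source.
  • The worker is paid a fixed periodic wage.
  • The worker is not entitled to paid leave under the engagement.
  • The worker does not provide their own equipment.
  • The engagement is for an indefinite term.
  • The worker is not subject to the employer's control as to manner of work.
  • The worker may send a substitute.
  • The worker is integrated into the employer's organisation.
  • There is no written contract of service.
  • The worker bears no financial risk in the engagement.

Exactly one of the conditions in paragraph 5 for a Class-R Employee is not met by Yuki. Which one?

Certified Employee

Under paragraph 6: the worker is subject to the employer's control as to manner of work? no; and there is a written contract of service? no. So the worker is not a Critical Staff Member.
Under paragraph 12: the employer deducts tax at source? no; the worker does not provide their own equipment? yes; the engagement is for an indefinite term? yes — 2 of 3 hold (need ≥2) → satisfied.
Under paragraph 10: not a Critical Staff Member (paragraph 6)? yes; or Accredited Staff Member (paragraph 12)? yes. So the worker is an Excluded Hand.
Under paragraph 7: the worker is paid a fixed periodic wage? yes; and the worker is entitled to paid leave under the engagement? no. So the worker is not a Designated Hand.
Under paragraph 16: the worker does not provide their own equipment? yes; and the worker is not entitled to paid leave under the engagement? yes. So the worker is a Restricted Worker.
Under paragraph 3: Designated Hand (paragraph 7)? no; and not a Restricted Worker (paragraph 16)? no. So the worker is not a Protected Employee.
Under paragraph 4: the worker is integrated into the employer's organisation? yes; or not an Excluded Hand (paragraph 10)? no; or not a Protected Employee (paragraph 3)? yes. So the worker is a Controlled Staff Member.
Under paragraph 8: the worker bears financial risk in the engagement? no; or the worker is entitled to paid leave under the engagement? no. So the worker is not a Class-E Staff Member.
Under paragraph 11: Class-E Staff Member (paragraph 8)? no; or the worker bears financial risk in the engagement? no. So the worker is not a Class-B Worker.
Under paragraph 1: the worker is paid a fixed periodic wage? yes; or the worker is entitled to paid leave under the engagement? no; or the worker is integrated into the employer's organisation? yes. So the worker is an Accredited Engagement.
Under paragraph 2: not a Class-B Worker (paragraph 11)? yes; and the worker may send a substitute? yes; and Accredited Engagement (paragraph 1)? yes. So the worker is a Certified Employee.
Under paragraph 5: Controlled Staff Member (paragraph 4)? yes; and the engagement is for an indefinite term? yes; and not a Certified Employee (paragraph 2)? no. So the worker is not a Class-R Employee.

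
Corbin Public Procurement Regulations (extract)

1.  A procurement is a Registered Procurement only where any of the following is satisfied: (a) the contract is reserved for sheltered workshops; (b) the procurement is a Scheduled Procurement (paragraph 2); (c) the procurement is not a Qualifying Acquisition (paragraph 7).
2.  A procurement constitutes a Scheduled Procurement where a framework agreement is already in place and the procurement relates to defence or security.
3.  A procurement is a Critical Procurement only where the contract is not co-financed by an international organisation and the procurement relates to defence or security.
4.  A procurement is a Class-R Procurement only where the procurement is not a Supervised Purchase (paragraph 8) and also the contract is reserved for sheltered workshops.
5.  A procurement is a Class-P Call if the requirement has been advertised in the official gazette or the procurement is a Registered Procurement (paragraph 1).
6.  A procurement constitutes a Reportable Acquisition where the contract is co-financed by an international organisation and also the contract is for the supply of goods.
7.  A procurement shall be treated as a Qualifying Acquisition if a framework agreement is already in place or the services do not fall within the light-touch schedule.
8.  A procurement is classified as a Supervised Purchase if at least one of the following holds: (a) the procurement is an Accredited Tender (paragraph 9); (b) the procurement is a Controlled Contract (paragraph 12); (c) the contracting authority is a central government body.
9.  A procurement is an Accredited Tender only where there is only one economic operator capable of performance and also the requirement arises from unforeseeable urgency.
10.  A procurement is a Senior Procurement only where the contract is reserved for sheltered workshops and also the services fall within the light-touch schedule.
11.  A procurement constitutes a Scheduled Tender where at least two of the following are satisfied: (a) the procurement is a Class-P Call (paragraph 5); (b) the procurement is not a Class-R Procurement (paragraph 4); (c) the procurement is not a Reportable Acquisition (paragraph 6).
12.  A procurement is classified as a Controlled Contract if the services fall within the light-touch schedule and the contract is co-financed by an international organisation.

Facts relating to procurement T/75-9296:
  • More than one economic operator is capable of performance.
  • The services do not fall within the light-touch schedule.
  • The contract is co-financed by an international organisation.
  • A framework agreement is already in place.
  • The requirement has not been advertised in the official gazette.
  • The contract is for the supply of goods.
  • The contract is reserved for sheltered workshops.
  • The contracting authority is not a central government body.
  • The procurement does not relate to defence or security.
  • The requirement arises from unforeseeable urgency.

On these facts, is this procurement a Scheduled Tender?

No

paragraph 2 — Scheduled Procurement: [a framework agreement is already in place? yes] AND [the procurement relates to defence or security? no] → not satisfied.
paragraph 7 — Qualifying Acquisition: [a framework agreement is already in place? yes] OR [the services do not fall within the light-touch schedule? yes] → satisfied.
paragraph 1 — Registered Procurement: [the contract is reserved for sheltered workshops? yes] OR [Scheduled Procurement (paragraph 2)? no] OR [not a Qualifying Acquisition (paragraph 7)? no] → satisfied.
paragraph 5 — Class-P Call: [the requirement has been advertised in the official gazette? no] OR [Registered Procurement (paragraph 1)? yes] → satisfied.
paragraph 9 — Accredited Tender: [there is only one economic operator capable of performance? no] AND [the requirement arises from unforeseeable urgency? yes] → not satisfied.
paragraph 12 — Controlled Contract: [the services fall within the light-touch schedule? no] AND [the contract is co-financed by an international organisation? yes] → not satisfied.
paragraph 8 — Supervised Purchase: [Accredited Tender (paragraph 9)? no] OR [Controlled Contract (paragraph 12)? no] OR [the contracting authority is a central government body? no] → not satisfied.
paragraph 4 — Class-R Procurement: [not a Supervised Purchase (paragraph 8)? yes] AND [the contract is reserved for sheltered workshops? yes] → satisfied.
paragraph 6 — Reportable Acquisition: [the contract is co-financed by an international organisation? yes] AND [the contract is for the supply of goods? yes] → satisfied.
paragraph 11 — Scheduled Tender: Class-P Call (paragraph 5)? yes; not a Class-R Procurement (paragraph 4)? no; not a Reportable Acquisition (paragraph 6)? no — 1 of 3 hold (need ≥2) → not satisfied.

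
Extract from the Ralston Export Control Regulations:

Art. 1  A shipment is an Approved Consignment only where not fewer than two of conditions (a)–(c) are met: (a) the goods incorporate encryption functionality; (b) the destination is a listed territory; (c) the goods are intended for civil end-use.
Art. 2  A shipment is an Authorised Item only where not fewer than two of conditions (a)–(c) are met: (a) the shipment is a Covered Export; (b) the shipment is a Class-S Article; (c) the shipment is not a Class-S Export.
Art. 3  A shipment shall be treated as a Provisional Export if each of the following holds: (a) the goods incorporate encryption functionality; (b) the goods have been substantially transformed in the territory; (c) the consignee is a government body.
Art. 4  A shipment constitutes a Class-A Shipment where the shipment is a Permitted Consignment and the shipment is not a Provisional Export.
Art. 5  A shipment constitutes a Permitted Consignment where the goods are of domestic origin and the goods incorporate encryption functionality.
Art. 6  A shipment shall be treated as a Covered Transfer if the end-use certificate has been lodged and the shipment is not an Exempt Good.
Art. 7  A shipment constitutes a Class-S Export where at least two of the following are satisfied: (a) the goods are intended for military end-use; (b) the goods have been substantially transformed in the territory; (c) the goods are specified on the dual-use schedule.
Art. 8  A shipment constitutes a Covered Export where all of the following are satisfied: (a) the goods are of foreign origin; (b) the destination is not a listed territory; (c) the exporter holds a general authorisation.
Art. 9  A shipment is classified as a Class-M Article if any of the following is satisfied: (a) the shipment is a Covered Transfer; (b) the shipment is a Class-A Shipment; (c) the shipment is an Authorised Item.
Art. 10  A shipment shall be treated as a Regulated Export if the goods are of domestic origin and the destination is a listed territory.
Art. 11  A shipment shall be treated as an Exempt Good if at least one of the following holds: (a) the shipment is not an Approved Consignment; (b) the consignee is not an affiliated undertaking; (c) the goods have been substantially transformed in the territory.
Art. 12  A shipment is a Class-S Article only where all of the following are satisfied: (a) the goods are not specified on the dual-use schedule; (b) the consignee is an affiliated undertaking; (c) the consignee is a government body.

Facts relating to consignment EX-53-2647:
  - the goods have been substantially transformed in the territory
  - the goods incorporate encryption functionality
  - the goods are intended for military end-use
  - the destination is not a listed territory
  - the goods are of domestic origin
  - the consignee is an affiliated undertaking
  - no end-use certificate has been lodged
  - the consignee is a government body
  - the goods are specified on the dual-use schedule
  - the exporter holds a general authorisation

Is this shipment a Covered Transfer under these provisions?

No

article 1 — Approved Consignment: the goods incorporate encryption functionality? yes; the destination is a listed territory? no; the goods are intended for civil end-use? no — 1 of 3 hold (need ≥2) → not satisfied.
article 11 — Exempt Good: [not an Approved Consignment (article 1)? yes] OR [the consignee is not an affiliated undertaking? no] OR [the goods have been substantially transformed in the territory? yes] → satisfied.
article 6 — Covered Transfer: [the end-use certificate has been lodged? no] AND [not an Exempt Good (article 11)? no] → not satisfied.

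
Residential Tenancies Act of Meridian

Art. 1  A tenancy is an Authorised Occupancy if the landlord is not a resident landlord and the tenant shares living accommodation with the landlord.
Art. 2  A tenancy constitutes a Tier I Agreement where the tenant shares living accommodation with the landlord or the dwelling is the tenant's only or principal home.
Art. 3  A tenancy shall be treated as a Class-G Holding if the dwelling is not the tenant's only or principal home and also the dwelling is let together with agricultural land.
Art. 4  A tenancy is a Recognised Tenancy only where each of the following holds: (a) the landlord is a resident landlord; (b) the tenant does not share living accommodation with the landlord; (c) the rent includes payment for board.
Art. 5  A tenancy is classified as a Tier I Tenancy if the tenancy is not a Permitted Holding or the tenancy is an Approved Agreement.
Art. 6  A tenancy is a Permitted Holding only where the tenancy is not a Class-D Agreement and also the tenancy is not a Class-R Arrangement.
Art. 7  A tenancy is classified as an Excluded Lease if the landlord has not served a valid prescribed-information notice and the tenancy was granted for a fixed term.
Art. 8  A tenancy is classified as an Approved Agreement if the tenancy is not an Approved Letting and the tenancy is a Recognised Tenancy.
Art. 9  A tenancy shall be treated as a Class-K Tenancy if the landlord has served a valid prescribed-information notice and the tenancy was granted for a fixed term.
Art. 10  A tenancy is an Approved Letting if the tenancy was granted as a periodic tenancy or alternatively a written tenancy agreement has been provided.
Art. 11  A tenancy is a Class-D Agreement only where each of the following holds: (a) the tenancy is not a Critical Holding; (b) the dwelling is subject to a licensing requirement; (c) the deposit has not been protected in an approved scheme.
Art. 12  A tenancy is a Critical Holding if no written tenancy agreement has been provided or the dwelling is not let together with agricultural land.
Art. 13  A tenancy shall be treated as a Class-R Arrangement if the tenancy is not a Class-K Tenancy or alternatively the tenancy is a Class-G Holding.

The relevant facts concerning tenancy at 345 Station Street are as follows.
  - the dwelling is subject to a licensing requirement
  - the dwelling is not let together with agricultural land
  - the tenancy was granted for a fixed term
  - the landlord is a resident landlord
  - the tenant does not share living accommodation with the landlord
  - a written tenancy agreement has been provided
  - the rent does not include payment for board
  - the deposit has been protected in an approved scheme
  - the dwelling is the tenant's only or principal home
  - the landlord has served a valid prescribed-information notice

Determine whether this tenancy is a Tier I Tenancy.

No

article 12 — Critical Holding: [no written tenancy agreement has been provided? no] OR [the dwelling is not let together with agricultural land? yes] → satisfied.
article 11 — Class-D Agreement: [not a Critical Holding (article 12)? no] AND [the dwelling is subject to a licensing requirement? yes] AND [the deposit has not been protected in an approved scheme? no] → not satisfied.
article 9 — Class-K Tenancy: [the landlord has served a valid prescribed-information notice? yes] AND [the tenancy was granted for a fixed term? yes] → satisfied.
article 3 — Class-G Holding: [the dwelling is not the tenant's only or principal home? no] AND [the dwelling is let together with agricultural land? no] → not satisfied.
article 13 — Class-R Arrangement: [not a Class-K Tenancy (article 9)? no] OR [Class-G Holding (article 3)? no] → not satisfied.
article 6 — Permitted Holding: [not a Class-D Agreement (article 11)? yes] AND [not a Class-R Arrangement (article 13)? yes] → satisfied.
article 10 — Approved Letting: [the tenancy was granted as a periodic tenancy? no] OR [a written tenancy agreement has been provided? yes] → satisfied.
article 4 — Recognised Tenancy: [the landlord is a resident landlord? yes] AND [the tenant does not share living accommodation with the landlord? yes] AND [the rent includes payment for board? no] → not satisfied.
article 8 — Approved Agreement: [not an Approved Letting (article 10)? no] AND [Recognised Tenancy (article 4)? no] → not satisfied.
article 5 — Tier I Tenancy: [not a Permitted Holding (article 6)? no] OR [Approved Agreement (article 8)? no] → not satisfied.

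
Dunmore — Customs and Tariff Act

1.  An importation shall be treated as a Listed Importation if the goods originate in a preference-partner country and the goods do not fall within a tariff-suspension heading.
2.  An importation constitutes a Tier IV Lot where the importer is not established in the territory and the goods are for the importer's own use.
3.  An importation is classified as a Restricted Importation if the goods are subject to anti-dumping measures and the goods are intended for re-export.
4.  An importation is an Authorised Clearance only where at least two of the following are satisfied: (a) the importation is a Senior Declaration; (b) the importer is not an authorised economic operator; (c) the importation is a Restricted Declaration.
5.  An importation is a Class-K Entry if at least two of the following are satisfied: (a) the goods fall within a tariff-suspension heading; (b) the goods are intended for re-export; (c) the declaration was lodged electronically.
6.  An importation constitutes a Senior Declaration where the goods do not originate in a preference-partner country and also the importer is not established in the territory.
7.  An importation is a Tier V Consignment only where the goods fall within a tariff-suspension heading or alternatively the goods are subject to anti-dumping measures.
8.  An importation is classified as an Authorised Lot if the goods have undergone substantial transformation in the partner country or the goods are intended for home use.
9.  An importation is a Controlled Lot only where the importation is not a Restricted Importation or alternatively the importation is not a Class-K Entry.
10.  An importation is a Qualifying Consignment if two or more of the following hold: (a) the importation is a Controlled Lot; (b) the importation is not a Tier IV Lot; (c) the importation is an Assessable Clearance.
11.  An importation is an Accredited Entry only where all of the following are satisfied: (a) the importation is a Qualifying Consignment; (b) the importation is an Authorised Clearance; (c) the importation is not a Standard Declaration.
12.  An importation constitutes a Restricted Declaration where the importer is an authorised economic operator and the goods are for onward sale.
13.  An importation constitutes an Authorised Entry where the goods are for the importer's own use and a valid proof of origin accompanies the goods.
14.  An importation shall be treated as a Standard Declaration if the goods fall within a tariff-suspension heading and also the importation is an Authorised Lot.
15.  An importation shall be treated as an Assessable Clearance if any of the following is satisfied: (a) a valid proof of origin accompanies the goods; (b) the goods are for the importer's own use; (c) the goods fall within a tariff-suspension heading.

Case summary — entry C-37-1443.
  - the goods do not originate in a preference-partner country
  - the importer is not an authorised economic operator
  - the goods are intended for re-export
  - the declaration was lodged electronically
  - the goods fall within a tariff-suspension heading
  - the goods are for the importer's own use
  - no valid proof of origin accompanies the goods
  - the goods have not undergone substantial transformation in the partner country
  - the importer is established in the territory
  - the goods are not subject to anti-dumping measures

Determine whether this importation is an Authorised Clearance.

No

paragraph 6 — Senior Declaration: [the goods do not originate in a preference-partner country? yes] AND [the importer is not established in the territory? no] → not satisfied.
paragraph 12 — Restricted Declaration: [the importer is an authorised economic operator? no] AND [the goods are for onward sale? no] → not satisfied.
paragraph 4 — Authorised Clearance: Senior Declaration (paragraph 6)? no; the importer is not an authorised economic operator? yes; Restricted Declaration (paragraph 12)? no — 1 of 3 hold (need ≥2) → not satisfied.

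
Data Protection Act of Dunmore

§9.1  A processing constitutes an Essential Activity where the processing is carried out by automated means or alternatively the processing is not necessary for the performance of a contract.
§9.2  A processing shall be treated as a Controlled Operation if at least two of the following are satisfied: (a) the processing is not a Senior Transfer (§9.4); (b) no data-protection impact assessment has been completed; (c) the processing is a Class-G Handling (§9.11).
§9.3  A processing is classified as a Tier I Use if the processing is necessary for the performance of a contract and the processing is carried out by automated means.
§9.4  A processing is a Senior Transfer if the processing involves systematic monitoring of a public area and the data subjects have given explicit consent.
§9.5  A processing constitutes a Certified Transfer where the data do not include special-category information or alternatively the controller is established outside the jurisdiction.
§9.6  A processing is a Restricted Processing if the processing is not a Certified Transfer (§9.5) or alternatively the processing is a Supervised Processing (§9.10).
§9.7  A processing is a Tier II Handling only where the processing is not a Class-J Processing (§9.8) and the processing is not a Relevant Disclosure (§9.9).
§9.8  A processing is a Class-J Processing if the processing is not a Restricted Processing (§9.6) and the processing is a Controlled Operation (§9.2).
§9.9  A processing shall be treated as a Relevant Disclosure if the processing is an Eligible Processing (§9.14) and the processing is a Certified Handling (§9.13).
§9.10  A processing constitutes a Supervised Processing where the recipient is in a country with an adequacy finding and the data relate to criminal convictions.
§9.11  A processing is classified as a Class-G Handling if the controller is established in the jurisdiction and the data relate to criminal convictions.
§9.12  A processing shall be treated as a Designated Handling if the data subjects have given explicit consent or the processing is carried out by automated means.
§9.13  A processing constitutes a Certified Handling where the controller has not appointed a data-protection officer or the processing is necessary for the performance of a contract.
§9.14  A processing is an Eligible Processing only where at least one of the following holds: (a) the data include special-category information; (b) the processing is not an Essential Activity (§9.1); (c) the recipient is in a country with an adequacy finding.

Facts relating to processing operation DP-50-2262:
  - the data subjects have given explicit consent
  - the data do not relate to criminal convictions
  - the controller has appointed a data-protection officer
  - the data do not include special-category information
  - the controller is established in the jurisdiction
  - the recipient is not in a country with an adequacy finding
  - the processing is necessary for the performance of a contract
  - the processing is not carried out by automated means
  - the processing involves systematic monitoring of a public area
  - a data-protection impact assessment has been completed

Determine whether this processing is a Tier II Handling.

No

§9.5 — Certified Transfer: [the data do not include special-category information? yes] OR [the controller is established outside the jurisdiction? no] → satisfied.
§9.10 — Supervised Processing: [the recipient is in a country with an adequacy finding? no] AND [the data relate to criminal convictions? no] → not satisfied.
§9.6 — Restricted Processing: [not a Certified Transfer (§9.5)? no] OR [Supervised Processing (§9.10)? no] → not satisfied.
§9.4 — Senior Transfer: [the processing involves systematic monitoring of a public area? yes] AND [the data subjects have given explicit consent? yes] → satisfied.
§9.11 — Class-G Handling: [the controller is established in the jurisdiction? yes] AND [the data relate to criminal convictions? no] → not satisfied.
§9.2 — Controlled Operation: not a Senior Transfer (§9.4)? no; no data-protection impact assessment has been completed? no; Class-G Handling (§9.11)? no — 0 of 3 hold (need ≥2) → not satisfied.
§9.8 — Class-J Processing: [not a Restricted Processing (§9.6)? yes] AND [Controlled Operation (§9.2)? no] → not satisfied.
§9.1 — Essential Activity: [the processing is carried out by automated means? no] OR [the processing is not necessary for the performance of a contract? no] → not satisfied.
§9.14 — Eligible Processing: [the data include special-category information? no] OR [not an Essential Activity (§9.1)? yes] OR [the recipient is in a country with an adequacy finding? no] → satisfied.
§9.13 — Certified Handling: [the controller has not appointed a data-protection officer? no] OR [the processing is necessary for the performance of a contract? yes] → satisfied.
§9.9 — Relevant Disclosure: [Eligible Processing (§9.14)? yes] AND [Certified Handling (§9.13)? yes] → satisfied.
§9.7 — Tier II Handling: [not a Class-J Processing (§9.8)? yes] AND [not a Relevant Disclosure (§9.9)? no] → not satisfied.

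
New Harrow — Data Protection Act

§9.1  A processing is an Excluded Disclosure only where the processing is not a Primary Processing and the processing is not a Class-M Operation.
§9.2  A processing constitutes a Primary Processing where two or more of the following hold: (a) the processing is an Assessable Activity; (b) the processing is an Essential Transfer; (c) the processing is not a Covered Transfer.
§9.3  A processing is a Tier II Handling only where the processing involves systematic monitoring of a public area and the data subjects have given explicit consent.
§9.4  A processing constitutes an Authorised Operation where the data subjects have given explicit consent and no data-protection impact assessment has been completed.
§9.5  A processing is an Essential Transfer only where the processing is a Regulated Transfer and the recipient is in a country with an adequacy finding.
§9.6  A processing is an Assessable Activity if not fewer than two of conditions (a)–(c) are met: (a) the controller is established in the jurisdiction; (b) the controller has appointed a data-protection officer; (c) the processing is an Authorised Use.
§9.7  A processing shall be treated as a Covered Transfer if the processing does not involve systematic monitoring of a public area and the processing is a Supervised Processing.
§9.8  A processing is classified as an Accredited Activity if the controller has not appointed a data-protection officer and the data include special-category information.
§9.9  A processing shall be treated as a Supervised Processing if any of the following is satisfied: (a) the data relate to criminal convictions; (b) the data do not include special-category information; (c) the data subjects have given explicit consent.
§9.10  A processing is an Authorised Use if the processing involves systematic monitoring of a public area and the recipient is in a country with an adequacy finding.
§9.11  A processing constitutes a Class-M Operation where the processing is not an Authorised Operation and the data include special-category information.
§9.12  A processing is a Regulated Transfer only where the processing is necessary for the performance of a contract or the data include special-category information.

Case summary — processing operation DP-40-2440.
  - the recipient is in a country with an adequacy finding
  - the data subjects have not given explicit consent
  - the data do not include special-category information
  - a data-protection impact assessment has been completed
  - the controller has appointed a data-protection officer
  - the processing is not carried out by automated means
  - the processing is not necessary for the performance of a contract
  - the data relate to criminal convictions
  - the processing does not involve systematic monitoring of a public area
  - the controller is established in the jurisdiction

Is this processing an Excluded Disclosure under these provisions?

Under §9.10: the processing involves systematic monitoring of a public area? no; and the recipient is in a country with an adequacy finding? yes. So the processing is not an Authorised Use.
Under §9.6: the controller is established in the jurisdiction? yes; the controller has appointed a data-protection officer? yes; Authorised Use (§9.10)? no — 2 of 3 hold (need ≥2) → satisfied.
Under §9.12: the processing is necessary for the performance of a contract? no; or the data include special-category information? no. So the processing is not a Regulated Transfer.
Under §9.5: Regulated Transfer (§9.12)? no; and the recipient is in a country with an adequacy finding? yes. So the processing is not an Essential Transfer.
Under §9.9: the data relate to criminal convictions? yes; or the data do not include special-category information? yes; or the data subjects have given explicit consent? no. So the processing is a Supervised Processing.
Under §9.7: the processing does not involve systematic monitoring of a public area? yes; and Supervised Processing (§9.9)? yes. So the processing is a Covered Transfer.
Under §9.2: Assessable Activity (§9.6)? yes; Essential Transfer (§9.5)? no; not a Covered Transfer (§9.7)? no — 1 of 3 hold (need ≥2) → not satisfied.
Under §9.4: the data subjects have given explicit consent? no; and no data-protection impact assessment has been completed? no. So the processing is not an Authorised Operation.
Under §9.11: not an Authorised Operation (§9.4)? yes; and the data include special-category information? no. So the processing is not a Class-M Operation.
Under §9.1: not a Primary Processing (§9.2)? yes; and not a Class-M Operation (§9.11)? yes. So the processing is an Excluded Disclosure.

Yes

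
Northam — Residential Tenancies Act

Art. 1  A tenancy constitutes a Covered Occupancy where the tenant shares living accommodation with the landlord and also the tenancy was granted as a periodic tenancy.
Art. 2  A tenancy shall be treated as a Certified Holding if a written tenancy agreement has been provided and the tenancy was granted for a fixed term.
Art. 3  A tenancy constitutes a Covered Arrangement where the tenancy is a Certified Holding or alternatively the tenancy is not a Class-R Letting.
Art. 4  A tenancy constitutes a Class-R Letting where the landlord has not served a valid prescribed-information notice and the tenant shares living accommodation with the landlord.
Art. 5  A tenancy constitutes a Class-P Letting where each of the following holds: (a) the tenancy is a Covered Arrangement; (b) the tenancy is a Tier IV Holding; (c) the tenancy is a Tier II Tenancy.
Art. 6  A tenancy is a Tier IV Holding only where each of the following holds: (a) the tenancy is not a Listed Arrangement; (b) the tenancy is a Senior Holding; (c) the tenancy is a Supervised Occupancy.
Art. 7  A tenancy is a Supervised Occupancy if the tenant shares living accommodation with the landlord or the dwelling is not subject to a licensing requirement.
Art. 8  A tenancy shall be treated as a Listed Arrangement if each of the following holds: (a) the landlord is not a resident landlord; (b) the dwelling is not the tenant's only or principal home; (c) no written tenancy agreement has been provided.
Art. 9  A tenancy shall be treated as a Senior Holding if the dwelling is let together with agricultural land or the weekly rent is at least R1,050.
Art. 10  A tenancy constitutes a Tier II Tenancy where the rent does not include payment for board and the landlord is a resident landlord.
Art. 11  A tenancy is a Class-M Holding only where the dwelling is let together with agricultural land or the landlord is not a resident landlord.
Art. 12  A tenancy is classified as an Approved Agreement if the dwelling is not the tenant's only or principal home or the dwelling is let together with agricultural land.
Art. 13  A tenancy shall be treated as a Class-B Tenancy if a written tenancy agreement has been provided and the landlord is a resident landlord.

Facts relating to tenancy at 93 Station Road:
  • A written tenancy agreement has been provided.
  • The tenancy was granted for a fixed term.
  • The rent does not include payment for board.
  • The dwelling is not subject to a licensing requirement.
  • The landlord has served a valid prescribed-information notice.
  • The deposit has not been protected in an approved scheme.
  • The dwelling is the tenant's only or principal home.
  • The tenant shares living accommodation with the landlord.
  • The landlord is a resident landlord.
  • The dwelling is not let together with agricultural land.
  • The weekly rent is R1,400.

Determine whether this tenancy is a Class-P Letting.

Yes

Under article 2: a written tenancy agreement has been provided? yes; and the tenancy was granted for a fixed term? yes. So the tenancy is a Certified Holding.
Under article 4: the landlord has not served a valid prescribed-information notice? no; and the tenant shares living accommodation with the landlord? yes. So the tenancy is not a Class-R Letting.
Under article 3: Certified Holding (article 2)? yes; or not a Class-R Letting (article 4)? yes. So the tenancy is a Covered Arrangement.
Under article 8: the landlord is not a resident landlord? no; and the dwelling is not the tenant's only or principal home? no; and no written tenancy agreement has been provided? no. So the tenancy is not a Listed Arrangement.
Under article 9: the dwelling is let together with agricultural land? no; or weekly rent: R1,400 ≥ R1,050? yes. So the tenancy is a Senior Holding.
Under article 7: the tenant shares living accommodation with the landlord? yes; or the dwelling is not subject to a licensing requirement? yes. So the tenancy is a Supervised Occupancy.
Under article 6: not a Listed Arrangement (article 8)? yes; and Senior Holding (article 9)? yes; and Supervised Occupancy (article 7)? yes. So the tenancy is a Tier IV Holding.
Under article 10: the rent does not include payment for board? yes; and the landlord is a resident landlord? yes. So the tenancy is a Tier II Tenancy.
Under article 5: Covered Arrangement (article 3)? yes; and Tier IV Holding (article 6)? yes; and Tier II Tenancy (article 10)? yes. So the tenancy is a Class-P Letting.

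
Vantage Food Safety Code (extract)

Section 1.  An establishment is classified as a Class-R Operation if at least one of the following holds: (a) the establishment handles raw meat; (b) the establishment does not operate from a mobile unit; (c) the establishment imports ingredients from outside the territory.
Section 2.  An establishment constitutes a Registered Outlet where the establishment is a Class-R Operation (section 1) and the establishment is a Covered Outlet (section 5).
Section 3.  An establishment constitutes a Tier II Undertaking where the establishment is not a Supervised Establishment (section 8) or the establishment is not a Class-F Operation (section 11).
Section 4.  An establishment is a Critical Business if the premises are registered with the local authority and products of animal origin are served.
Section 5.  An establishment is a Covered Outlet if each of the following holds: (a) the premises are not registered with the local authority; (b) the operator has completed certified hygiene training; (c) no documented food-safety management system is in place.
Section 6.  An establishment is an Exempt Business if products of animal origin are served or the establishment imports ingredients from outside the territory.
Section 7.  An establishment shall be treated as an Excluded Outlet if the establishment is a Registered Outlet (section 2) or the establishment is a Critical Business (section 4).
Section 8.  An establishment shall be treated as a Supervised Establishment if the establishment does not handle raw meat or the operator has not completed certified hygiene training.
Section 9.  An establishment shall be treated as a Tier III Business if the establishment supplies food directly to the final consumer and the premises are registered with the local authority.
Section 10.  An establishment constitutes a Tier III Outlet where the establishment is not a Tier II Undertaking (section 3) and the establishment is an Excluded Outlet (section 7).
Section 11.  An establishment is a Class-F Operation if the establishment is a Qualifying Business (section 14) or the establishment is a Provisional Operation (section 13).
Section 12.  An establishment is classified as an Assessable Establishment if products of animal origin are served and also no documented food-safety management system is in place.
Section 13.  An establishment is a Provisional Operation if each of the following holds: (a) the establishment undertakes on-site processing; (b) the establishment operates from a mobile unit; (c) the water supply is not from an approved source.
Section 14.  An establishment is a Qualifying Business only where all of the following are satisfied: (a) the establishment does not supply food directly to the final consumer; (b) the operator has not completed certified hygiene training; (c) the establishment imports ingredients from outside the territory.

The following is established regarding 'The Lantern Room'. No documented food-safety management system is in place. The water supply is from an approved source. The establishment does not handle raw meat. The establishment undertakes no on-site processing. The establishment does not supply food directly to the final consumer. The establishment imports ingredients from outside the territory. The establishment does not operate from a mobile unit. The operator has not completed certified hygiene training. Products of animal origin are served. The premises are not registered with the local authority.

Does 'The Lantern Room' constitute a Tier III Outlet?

section 8 — Supervised Establishment: [the establishment does not handle raw meat? yes] OR [the operator has not completed certified hygiene training? yes] → satisfied.
section 14 — Qualifying Business: [the establishment does not supply food directly to the final consumer? yes] AND [the operator has not completed certified hygiene training? yes] AND [the establishment imports ingredients from outside the territory? yes] → satisfied.
section 13 — Provisional Operation: [the establishment undertakes on-site processing? no] AND [the establishment operates from a mobile unit? no] AND [the water supply is not from an approved source? no] → not satisfied.
section 11 — Class-F Operation: [Qualifying Business (section 14)? yes] OR [Provisional Operation (section 13)? no] → satisfied.
section 3 — Tier II Undertaking: [not a Supervised Establishment (section 8)? no] OR [not a Class-F Operation (section 11)? no] → not satisfied.
section 1 — Class-R Operation: [the establishment handles raw meat? no] OR [the establishment does not operate from a mobile unit? yes] OR [the establishment imports ingredients from outside the territory? yes] → satisfied.
section 5 — Covered Outlet: [the premises are not registered with the local authority? yes] AND [the operator has completed certified hygiene training? no] AND [no documented food-safety management system is in place? yes] → not satisfied.
section 2 — Registered Outlet: [Class-R Operation (section 1)? yes] AND [Covered Outlet (section 5)? no] → not satisfied.
section 4 — Critical Business: [the premises are registered with the local authority? no] AND [products of animal origin are served? yes] → not satisfied.
section 7 — Excluded Outlet: [Registered Outlet (section 2)? no] OR [Critical Business (section 4)? no] → not satisfied.
section 10 — Tier III Outlet: [not a Tier II Undertaking (section 3)? yes] AND [Excluded Outlet (section 7)? no] → not satisfied.

No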